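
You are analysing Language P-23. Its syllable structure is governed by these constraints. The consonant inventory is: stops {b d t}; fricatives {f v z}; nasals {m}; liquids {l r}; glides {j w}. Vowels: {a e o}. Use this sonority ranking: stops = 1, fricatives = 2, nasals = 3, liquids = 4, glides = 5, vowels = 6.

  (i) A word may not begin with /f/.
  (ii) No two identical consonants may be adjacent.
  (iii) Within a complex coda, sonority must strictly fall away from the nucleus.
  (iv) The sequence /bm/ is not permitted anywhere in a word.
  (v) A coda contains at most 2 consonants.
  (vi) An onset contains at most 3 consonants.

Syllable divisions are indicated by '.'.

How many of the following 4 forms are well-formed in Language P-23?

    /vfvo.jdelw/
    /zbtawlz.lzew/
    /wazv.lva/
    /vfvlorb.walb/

/vfvo.jdelw/ — violates constraint (iii): syllable 2 coda /lw/: /l/ (liquid, 4) → /w/ (glide, 5) does not fall → ill-formed
/zbtawlz.lzew/ — violates constraint (v): syllable 1 coda /wlz/ has 3 consonants (> 2) → ill-formed
/wazv.lva/ — violates constraint (iii): syllable 1 coda /zv/: /z/ (fricative, 2) → /v/ (fricative, 2) does not fall → ill-formed
/vfvlorb.walb/ — violates constraint (vi): syllable 1 onset /vfvl/ has 4 consonants (> 3) → ill-formed
No form is well-formed → 0.

0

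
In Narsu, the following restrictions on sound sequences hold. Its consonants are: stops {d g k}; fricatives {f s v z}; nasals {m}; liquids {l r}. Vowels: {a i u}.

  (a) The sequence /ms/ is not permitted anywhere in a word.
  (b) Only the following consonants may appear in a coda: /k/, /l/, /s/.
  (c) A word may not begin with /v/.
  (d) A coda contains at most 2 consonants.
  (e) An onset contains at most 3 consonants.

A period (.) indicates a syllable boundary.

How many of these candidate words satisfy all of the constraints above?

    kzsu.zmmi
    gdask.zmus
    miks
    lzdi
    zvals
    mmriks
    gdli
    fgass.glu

8

kzsu.zmmi — σ1 onset /kzs/ (3C), coda /∅/ ok; σ2 onset /zmm/ (3C), coda /∅/ ok → well-formed
gdask.zmus — σ1 onset /gd/ (2C), coda /sk/ (2C) ok; σ2 onset /zm/ (2C), coda /s/ ok → well-formed
miks — σ1 onset /m/, coda /ks/ (2C) ok → well-formed
lzdi — σ1 onset /lzd/ (3C), coda /∅/ ok → well-formed
zvals — σ1 onset /zv/ (2C), coda /ls/ (2C) ok → well-formed
mmriks — σ1 onset /mmr/ (3C), coda /ks/ (2C) ok → well-formed
gdli — σ1 onset /gdl/ (3C), coda /∅/ ok → well-formed
fgass.glu — σ1 onset /fg/ (2C), coda /ss/ (2C) ok; σ2 onset /gl/ (2C), coda /∅/ ok → well-formed
Well-formed: kzsu.zmmi, gdask.zmus, miks, lzdi, zvals, mmriks, gdli, fgass.glu → 8.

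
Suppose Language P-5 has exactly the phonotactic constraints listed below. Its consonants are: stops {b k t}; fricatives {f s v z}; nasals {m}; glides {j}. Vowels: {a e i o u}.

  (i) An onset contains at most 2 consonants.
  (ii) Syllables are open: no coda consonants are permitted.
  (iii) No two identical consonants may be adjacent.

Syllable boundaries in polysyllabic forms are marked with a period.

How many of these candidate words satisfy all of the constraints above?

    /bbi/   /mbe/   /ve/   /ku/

3

/bbi/ — violates constraint (iii): adjacent identical consonants /bb/ → phonotactically illegal
/mbe/ — σ1 onset /mb/ (2C), coda /∅/ ok → phonotactically legal
/ve/ — σ1 onset /v/, coda /∅/ ok → phonotactically legal
/ku/ — σ1 onset /k/, coda /∅/ ok → phonotactically legal
Phonotactically legal: /mbe/, /ve/, /ku/ → 3.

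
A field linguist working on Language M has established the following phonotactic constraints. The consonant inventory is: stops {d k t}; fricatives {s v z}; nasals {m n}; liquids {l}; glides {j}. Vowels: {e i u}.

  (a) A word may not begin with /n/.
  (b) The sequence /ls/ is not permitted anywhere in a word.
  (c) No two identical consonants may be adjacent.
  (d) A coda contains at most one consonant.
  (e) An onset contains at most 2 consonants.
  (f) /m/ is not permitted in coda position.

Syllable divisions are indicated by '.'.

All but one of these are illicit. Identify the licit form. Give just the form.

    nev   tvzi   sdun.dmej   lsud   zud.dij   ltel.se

sdun.dmej

nev — violates constraint (a): word begins with /n/ → illicit
tvzi — violates constraint (e): syllable 1 onset /tvz/ has 3 consonants (> 2) → illicit
sdun.dmej — σ1 onset /sd/ (2C), coda /n/ ok; σ2 onset /dm/ (2C), coda /j/ ok → licit
lsud — violates constraint (b): contains banned sequence /ls/ → illicit
zud.dij — violates constraint (c): adjacent identical consonants /dd/ → illicit
ltel.se — violates constraint (b): contains banned sequence /ls/ → illicit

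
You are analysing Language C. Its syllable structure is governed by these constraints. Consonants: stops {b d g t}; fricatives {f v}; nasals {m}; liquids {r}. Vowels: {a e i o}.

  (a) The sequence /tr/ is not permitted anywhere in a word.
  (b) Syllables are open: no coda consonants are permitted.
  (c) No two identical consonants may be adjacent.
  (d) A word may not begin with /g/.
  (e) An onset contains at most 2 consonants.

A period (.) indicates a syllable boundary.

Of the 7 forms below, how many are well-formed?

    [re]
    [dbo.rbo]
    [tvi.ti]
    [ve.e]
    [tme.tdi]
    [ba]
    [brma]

6

[re] — σ1 onset /r/, coda /∅/ ok → well-formed
[dbo.rbo] — σ1 onset /db/ (2C), coda /∅/ ok; σ2 onset /rb/ (2C), coda /∅/ ok → well-formed
[tvi.ti] — σ1 onset /tv/ (2C), coda /∅/ ok; σ2 onset /t/, coda /∅/ ok → well-formed
[ve.e] — σ1 onset /v/, coda /∅/ ok; σ2 onset /∅/, coda /∅/ ok → well-formed
[tme.tdi] — σ1 onset /tm/ (2C), coda /∅/ ok; σ2 onset /td/ (2C), coda /∅/ ok → well-formed
[ba] — σ1 onset /b/, coda /∅/ ok → well-formed
[brma] — violates constraint (e): syllable 1 onset /brm/ has 3 consonants (> 2) → ill-formed
Well-formed: [re], [dbo.rbo], [tvi.ti], [ve.e], [tme.tdi], [ba] → 6.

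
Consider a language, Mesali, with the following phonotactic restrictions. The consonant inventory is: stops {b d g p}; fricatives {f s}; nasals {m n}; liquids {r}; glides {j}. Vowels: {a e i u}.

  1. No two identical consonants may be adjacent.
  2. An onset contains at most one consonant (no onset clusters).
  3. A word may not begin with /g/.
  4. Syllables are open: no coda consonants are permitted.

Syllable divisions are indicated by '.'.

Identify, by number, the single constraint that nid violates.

4

nid: syllable 1 coda /d/ has 1 consonant (> 0).
This is a violation of constraint 4: "Syllables are open: no coda consonants are permitted."
The remaining constraints (1, 2, 3) are satisfied.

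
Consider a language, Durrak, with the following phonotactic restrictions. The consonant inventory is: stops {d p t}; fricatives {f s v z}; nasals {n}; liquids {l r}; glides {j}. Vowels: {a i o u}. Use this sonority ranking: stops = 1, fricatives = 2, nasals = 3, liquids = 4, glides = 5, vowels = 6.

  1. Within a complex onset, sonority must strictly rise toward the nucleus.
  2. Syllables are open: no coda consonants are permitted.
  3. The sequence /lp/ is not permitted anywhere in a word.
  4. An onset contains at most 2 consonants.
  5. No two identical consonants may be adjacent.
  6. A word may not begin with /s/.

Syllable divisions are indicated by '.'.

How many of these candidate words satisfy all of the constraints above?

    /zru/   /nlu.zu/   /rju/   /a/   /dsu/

5

/zru/ — σ1 onset /zr/ (2→4 rises), coda /∅/ ok → licit
/nlu.zu/ — σ1 onset /nl/ (3→4 rises), coda /∅/ ok; σ2 onset /z/, coda /∅/ ok → licit
/rju/ — σ1 onset /rj/ (4→5 rises), coda /∅/ ok → licit
/a/ — σ1 onset /∅/, coda /∅/ ok → licit
/dsu/ — σ1 onset /ds/ (1→2 rises), coda /∅/ ok → licit
Licit: /zru/, /nlu.zu/, /rju/, /a/, /dsu/ → 5.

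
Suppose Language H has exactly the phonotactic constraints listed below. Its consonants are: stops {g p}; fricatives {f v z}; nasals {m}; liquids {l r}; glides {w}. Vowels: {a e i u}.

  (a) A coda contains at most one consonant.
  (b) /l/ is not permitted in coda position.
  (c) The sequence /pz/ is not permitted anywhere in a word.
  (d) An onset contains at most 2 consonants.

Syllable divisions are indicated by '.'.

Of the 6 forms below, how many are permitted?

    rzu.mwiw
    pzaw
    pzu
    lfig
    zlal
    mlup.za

rzu.mwiw — σ1 onset /rz/ (2C), coda /∅/ ok; σ2 onset /mw/ (2C), coda /w/ ok → permitted
pzaw — violates constraint (c): contains banned sequence /pz/ → not permitted
pzu — violates constraint (c): contains banned sequence /pz/ → not permitted
lfig — σ1 onset /lf/ (2C), coda /g/ ok → permitted
zlal — violates constraint (b): syllable 1 coda contains /l/ → not permitted
mlup.za — violates constraint (c): contains banned sequence /pz/ → not permitted
Permitted: rzu.mwiw, lfig → 2.

2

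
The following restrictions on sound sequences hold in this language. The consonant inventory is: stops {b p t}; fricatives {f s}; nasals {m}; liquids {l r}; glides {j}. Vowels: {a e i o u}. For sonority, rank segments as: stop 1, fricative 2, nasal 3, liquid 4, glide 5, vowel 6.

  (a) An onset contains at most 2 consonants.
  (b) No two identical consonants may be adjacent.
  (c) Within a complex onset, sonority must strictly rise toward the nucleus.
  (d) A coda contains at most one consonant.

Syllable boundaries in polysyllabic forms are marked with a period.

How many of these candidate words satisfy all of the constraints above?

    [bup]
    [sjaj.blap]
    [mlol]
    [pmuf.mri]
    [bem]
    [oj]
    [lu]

[bup] — σ1 onset /b/, coda /p/ ok → well-formed
[sjaj.blap] — σ1 onset /sj/ (2→5 rises), coda /j/ ok; σ2 onset /bl/ (1→4 rises), coda /p/ ok → well-formed
[mlol] — σ1 onset /ml/ (3→4 rises), coda /l/ ok → well-formed
[pmuf.mri] — σ1 onset /pm/ (1→3 rises), coda /f/ ok; σ2 onset /mr/ (3→4 rises), coda /∅/ ok → well-formed
[bem] — σ1 onset /b/, coda /m/ ok → well-formed
[oj] — σ1 onset /∅/, coda /j/ ok → well-formed
[lu] — σ1 onset /l/, coda /∅/ ok → well-formed
Well-formed: [bup], [sjaj.blap], [mlol], [pmuf.mri], [bem], [oj], [lu] → 7.

7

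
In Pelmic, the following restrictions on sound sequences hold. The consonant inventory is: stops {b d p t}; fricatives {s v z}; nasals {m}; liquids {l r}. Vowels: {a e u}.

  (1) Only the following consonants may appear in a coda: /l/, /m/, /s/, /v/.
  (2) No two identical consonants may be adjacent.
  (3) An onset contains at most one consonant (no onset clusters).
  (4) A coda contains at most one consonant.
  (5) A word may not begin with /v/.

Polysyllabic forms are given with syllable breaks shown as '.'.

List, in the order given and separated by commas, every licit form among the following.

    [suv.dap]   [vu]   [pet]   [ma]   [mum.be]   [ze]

[suv.dap] — violates constraint 1: syllable 2 coda contains /p/, which is not a licensed coda consonant → illicit
[vu] — violates constraint 5: word begins with /v/ → illicit
[pet] — violates constraint 1: syllable 1 coda contains /t/, which is not a licensed coda consonant → illicit
[ma] — σ1 onset /m/, coda /∅/ ok → licit
[mum.be] — σ1 onset /m/, coda /m/ ok; σ2 onset /b/, coda /∅/ ok → licit
[ze] — σ1 onset /z/, coda /∅/ ok → licit

[ma], [mum.be], [ze]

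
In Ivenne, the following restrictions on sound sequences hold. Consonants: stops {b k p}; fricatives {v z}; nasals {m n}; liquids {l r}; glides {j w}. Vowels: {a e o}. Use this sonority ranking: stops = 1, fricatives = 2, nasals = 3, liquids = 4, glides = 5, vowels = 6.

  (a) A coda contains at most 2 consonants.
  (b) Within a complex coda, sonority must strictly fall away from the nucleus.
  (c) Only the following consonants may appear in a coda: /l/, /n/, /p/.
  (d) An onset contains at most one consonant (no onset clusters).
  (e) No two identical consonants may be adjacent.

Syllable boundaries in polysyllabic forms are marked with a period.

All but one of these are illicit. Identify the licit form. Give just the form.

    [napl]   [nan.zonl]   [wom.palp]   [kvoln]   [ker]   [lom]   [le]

[napl] — violates constraint (b): syllable 1 coda /pl/: /p/ (stop, 1) → /l/ (liquid, 4) does not fall → illicit
[nan.zonl] — violates constraint (b): syllable 2 coda /nl/: /n/ (nasal, 3) → /l/ (liquid, 4) does not fall → illicit
[wom.palp] — violates constraint (c): syllable 1 coda contains /m/, which is not a licensed coda consonant → illicit
[kvoln] — violates constraint (d): syllable 1 onset /kv/ has 2 consonants (> 1) → illicit
[ker] — violates constraint (c): syllable 1 coda contains /r/, which is not a licensed coda consonant → illicit
[lom] — violates constraint (c): syllable 1 coda contains /m/, which is not a licensed coda consonant → illicit
[le] — σ1 onset /l/, coda /∅/ ok → licit

[le]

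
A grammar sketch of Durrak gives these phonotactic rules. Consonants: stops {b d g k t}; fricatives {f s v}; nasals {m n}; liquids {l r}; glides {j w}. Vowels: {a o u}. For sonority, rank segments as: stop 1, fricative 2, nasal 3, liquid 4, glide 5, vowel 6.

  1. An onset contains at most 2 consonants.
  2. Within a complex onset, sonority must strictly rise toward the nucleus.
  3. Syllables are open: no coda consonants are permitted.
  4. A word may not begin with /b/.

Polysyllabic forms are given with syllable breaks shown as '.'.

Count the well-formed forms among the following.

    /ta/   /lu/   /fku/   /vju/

3

/ta/ — σ1 onset /t/, coda /∅/ ok → well-formed
/lu/ — σ1 onset /l/, coda /∅/ ok → well-formed
/fku/ — violates constraint 2: syllable 1 onset /fk/: /f/ (fricative, 2) → /k/ (stop, 1) does not rise → ill-formed
/vju/ — σ1 onset /vj/ (2→5 rises), coda /∅/ ok → well-formed
Well-formed: /ta/, /lu/, /vju/ → 3.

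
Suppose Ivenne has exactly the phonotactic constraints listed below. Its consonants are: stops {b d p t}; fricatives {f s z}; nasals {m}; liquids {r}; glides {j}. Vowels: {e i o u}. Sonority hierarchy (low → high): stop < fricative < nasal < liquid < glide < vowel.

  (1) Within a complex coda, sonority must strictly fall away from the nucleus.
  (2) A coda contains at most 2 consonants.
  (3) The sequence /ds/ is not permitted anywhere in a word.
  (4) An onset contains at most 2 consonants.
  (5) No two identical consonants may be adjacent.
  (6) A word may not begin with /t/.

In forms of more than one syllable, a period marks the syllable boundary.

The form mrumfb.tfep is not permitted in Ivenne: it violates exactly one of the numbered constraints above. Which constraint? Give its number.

mrumfb.tfep: syllable 1 coda /mfb/ has 3 consonants (> 2).
This is a violation of constraint 2: "A coda contains at most 2 consonants."
The remaining constraints (1, 3, 4, 5, 6) are satisfied.

2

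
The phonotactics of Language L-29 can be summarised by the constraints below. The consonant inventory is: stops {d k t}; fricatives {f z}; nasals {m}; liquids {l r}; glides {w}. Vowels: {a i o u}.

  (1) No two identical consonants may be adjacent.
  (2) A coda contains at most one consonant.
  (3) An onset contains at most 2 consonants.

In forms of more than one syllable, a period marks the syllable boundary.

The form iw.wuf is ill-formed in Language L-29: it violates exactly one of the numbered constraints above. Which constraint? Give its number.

1

iw.wuf: adjacent identical consonants /ww/.
This is a violation of constraint 1: "No two identical consonants may be adjacent."
The remaining constraints (2, 3) are satisfied.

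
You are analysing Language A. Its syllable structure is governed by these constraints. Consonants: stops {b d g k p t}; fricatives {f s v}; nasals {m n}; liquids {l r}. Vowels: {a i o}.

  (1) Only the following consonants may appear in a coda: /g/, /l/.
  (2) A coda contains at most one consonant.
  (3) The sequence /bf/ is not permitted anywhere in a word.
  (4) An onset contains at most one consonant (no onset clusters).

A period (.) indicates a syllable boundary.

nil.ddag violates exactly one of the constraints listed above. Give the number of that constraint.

4

nil.ddag: syllable 2 onset /dd/ has 2 consonants (> 1).
This is a violation of constraint 4: "An onset contains at most one consonant (no onset clusters)."
The remaining constraints (1, 2, 3) are satisfied.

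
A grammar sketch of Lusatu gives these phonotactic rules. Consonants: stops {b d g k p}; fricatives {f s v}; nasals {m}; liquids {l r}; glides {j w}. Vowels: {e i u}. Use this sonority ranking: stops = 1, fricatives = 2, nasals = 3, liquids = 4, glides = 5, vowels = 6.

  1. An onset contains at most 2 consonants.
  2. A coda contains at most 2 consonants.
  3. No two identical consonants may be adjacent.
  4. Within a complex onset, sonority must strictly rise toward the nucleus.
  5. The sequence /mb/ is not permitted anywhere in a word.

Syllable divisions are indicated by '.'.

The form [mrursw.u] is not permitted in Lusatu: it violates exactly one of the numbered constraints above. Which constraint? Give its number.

2

[mrursw.u]: syllable 1 coda /rsw/ has 3 consonants (> 2).
This is a violation of constraint 2: "A coda contains at most 2 consonants."
The remaining constraints (1, 3, 4, 5) are satisfied.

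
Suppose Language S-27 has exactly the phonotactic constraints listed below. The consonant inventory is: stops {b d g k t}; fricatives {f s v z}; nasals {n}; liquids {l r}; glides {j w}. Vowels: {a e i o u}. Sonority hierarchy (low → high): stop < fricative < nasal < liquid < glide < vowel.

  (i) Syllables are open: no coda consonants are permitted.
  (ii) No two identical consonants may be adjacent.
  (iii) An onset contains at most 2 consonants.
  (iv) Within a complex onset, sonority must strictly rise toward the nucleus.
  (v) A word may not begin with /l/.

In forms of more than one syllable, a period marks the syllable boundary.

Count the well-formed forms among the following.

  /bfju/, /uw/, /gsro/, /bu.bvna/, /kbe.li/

0

/bfju/ — violates constraint (iii): syllable 1 onset /bfj/ has 3 consonants (> 2) → ill-formed
/uw/ — violates constraint (i): syllable 1 coda /w/ has 1 consonant (> 0) → ill-formed
/gsro/ — violates constraint (iii): syllable 1 onset /gsr/ has 3 consonants (> 2) → ill-formed
/bu.bvna/ — violates constraint (iii): syllable 2 onset /bvn/ has 3 consonants (> 2) → ill-formed
/kbe.li/ — violates constraint (iv): syllable 1 onset /kb/: /k/ (stop, 1) → /b/ (stop, 1) does not rise → ill-formed
No form is well-formed → 0.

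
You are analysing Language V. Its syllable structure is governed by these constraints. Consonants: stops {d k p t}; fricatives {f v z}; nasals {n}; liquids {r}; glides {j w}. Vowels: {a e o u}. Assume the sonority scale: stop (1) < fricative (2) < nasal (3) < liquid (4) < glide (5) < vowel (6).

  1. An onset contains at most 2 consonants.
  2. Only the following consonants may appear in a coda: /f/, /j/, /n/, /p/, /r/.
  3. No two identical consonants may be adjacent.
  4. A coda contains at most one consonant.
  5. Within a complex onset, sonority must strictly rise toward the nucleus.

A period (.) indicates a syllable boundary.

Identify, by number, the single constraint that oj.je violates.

oj.je: adjacent identical consonants /jj/.
This is a violation of constraint 3: "No two identical consonants may be adjacent."
The remaining constraints (1, 2, 4, 5) are satisfied.

3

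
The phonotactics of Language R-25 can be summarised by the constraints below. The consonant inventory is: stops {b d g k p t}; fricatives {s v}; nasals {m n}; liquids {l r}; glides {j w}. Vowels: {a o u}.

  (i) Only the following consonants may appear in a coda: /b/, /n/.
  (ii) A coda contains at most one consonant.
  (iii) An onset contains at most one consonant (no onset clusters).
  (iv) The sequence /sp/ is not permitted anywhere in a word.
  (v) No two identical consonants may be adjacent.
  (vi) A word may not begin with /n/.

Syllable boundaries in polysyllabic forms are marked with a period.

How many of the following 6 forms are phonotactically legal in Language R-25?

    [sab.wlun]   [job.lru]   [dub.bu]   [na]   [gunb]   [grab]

0

[sab.wlun] — violates constraint (iii): syllable 2 onset /wl/ has 2 consonants (> 1) → phonotactically illegal
[job.lru] — violates constraint (iii): syllable 2 onset /lr/ has 2 consonants (> 1) → phonotactically illegal
[dub.bu] — violates constraint (v): adjacent identical consonants /bb/ → phonotactically illegal
[na] — violates constraint (vi): word begins with /n/ → phonotactically illegal
[gunb] — violates constraint (ii): syllable 1 coda /nb/ has 2 consonants (> 1) → phonotactically illegal
[grab] — violates constraint (iii): syllable 1 onset /gr/ has 2 consonants (> 1) → phonotactically illegal
No form is phonotactically legal → 0.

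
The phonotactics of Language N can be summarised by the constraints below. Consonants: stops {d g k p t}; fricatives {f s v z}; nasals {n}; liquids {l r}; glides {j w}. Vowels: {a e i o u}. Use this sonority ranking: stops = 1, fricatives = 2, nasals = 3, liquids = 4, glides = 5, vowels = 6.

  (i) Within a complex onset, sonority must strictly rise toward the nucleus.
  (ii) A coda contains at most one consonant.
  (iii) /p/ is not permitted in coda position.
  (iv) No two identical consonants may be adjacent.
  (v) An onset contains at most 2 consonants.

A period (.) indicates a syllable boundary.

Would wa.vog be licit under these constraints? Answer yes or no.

wa.vog — σ1 onset /w/, coda /∅/ ok; σ2 onset /v/, coda /g/ ok → licit

yes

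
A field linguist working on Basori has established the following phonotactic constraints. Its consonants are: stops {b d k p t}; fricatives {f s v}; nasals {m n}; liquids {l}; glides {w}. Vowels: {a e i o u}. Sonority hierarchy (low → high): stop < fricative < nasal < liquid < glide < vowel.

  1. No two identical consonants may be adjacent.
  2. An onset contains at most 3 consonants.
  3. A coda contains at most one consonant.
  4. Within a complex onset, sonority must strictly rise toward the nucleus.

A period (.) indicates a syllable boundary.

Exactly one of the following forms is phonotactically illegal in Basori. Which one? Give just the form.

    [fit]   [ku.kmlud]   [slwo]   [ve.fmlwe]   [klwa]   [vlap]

[fit] — σ1 onset /f/, coda /t/ ok → phonotactically legal
[ku.kmlud] — σ1 onset /k/, coda /∅/ ok; σ2 onset /kml/ (1→3→4 rises), coda /d/ ok → phonotactically legal
[slwo] — σ1 onset /slw/ (2→4→5 rises), coda /∅/ ok → phonotactically legal
[ve.fmlwe] — violates constraint 2: syllable 2 onset /fmlw/ has 4 consonants (> 3) → phonotactically illegal
[klwa] — σ1 onset /klw/ (1→4→5 rises), coda /∅/ ok → phonotactically legal
[vlap] — σ1 onset /vl/ (2→4 rises), coda /p/ ok → phonotactically legal

[ve.fmlwe]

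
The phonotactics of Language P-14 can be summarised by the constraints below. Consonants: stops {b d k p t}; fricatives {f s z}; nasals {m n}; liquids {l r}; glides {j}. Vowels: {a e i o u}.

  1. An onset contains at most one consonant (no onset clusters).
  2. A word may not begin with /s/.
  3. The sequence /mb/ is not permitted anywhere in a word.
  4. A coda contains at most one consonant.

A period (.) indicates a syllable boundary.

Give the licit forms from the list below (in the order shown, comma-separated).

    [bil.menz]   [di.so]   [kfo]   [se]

[di.so]

[bil.menz] — violates constraint 4: syllable 2 coda /nz/ has 2 consonants (> 1) → illicit
[di.so] — σ1 onset /d/, coda /∅/ ok; σ2 onset /s/, coda /∅/ ok → licit
[kfo] — violates constraint 1: syllable 1 onset /kf/ has 2 consonants (> 1) → illicit
[se] — violates constraint 2: word begins with /s/ → illicit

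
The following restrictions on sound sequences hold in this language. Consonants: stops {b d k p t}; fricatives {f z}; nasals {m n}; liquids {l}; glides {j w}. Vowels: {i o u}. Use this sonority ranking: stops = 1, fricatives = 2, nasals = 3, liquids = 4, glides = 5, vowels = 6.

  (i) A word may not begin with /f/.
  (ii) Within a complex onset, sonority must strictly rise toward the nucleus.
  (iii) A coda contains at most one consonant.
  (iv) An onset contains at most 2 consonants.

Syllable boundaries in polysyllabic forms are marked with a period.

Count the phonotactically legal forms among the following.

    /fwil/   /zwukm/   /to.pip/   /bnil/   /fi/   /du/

3

/fwil/ — violates constraint (i): word begins with /f/ → phonotactically illegal
/zwukm/ — violates constraint (iii): syllable 1 coda /km/ has 2 consonants (> 1) → phonotactically illegal
/to.pip/ — σ1 onset /t/, coda /∅/ ok; σ2 onset /p/, coda /p/ ok → phonotactically legal
/bnil/ — σ1 onset /bn/ (1→3 rises), coda /l/ ok → phonotactically legal
/fi/ — violates constraint (i): word begins with /f/ → phonotactically illegal
/du/ — σ1 onset /d/, coda /∅/ ok → phonotactically legal
Phonotactically legal: /to.pip/, /bnil/, /du/ → 3.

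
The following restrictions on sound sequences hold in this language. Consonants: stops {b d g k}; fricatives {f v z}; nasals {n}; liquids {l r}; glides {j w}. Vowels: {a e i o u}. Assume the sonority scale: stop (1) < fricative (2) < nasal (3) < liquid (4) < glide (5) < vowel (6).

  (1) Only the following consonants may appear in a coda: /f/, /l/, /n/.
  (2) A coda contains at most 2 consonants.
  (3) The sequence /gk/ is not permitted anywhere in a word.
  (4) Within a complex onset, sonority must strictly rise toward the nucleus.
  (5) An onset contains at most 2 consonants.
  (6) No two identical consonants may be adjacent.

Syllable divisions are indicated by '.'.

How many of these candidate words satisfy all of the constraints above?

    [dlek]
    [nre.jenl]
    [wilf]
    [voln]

[dlek] — violates constraint 1: syllable 1 coda contains /k/, which is not a licensed coda consonant → ill-formed
[nre.jenl] — σ1 onset /nr/ (3→4 rises), coda /∅/ ok; σ2 onset /j/, coda /nl/ (2C) ok → well-formed
[wilf] — σ1 onset /w/, coda /lf/ (2C) ok → well-formed
[voln] — σ1 onset /v/, coda /ln/ (2C) ok → well-formed
Well-formed: [nre.jenl], [wilf], [voln] → 3.

3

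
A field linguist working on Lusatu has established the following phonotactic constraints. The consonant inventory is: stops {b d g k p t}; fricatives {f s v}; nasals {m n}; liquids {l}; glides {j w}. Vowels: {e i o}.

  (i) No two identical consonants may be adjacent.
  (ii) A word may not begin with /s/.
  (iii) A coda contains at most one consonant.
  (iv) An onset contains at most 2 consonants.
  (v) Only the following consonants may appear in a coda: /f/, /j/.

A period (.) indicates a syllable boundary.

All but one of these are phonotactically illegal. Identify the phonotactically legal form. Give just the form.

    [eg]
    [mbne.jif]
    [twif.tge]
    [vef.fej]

[twif.tge]

[eg] — violates constraint (v): syllable 1 coda contains /g/, which is not a licensed coda consonant → phonotactically illegal
[mbne.jif] — violates constraint (iv): syllable 1 onset /mbn/ has 3 consonants (> 2) → phonotactically illegal
[twif.tge] — σ1 onset /tw/ (2C), coda /f/ ok; σ2 onset /tg/ (2C), coda /∅/ ok → phonotactically legal
[vef.fej] — violates constraint (i): adjacent identical consonants /ff/ → phonotactically illegal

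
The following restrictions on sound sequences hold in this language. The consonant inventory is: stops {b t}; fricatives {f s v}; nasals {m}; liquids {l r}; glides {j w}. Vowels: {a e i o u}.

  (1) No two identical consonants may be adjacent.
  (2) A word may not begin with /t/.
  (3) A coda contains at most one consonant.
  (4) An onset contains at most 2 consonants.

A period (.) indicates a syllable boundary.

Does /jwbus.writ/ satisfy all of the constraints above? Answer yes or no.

/jwbus.writ/ — violates constraint 4: syllable 1 onset /jwb/ has 3 consonants (> 2) → ill-formed

no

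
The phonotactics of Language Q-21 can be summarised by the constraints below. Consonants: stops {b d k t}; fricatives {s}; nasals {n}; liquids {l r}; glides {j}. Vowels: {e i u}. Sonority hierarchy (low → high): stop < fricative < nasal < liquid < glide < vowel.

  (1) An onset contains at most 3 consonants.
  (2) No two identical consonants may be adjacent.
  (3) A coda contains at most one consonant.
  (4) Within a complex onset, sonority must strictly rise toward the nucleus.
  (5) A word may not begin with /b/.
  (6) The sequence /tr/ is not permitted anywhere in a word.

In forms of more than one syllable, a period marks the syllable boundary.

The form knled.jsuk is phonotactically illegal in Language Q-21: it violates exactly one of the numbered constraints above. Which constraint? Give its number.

knled.jsuk: syllable 2 onset /js/: /j/ (glide, 5) → /s/ (fricative, 2) does not rise.
This is a violation of constraint 4: "Within a complex onset, sonority must strictly rise toward the nucleus."
The remaining constraints (1, 2, 3, 5, 6) are satisfied.

4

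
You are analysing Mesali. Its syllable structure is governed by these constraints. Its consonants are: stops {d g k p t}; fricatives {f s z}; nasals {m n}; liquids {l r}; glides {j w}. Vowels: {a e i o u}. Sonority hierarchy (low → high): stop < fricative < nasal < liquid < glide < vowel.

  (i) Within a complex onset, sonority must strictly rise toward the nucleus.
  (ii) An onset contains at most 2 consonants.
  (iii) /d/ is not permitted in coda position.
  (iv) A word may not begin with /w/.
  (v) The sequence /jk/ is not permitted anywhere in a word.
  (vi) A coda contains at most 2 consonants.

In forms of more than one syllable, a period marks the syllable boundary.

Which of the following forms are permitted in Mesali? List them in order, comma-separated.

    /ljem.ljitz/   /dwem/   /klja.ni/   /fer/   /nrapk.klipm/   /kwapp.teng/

/ljem.ljitz/ — σ1 onset /lj/ (4→5 rises), coda /m/ ok; σ2 onset /lj/ (4→5 rises), coda /tz/ (2C) ok → permitted
/dwem/ — σ1 onset /dw/ (1→5 rises), coda /m/ ok → permitted
/klja.ni/ — violates constraint (ii): syllable 1 onset /klj/ has 3 consonants (> 2) → not permitted
/fer/ — σ1 onset /f/, coda /r/ ok → permitted
/nrapk.klipm/ — σ1 onset /nr/ (3→4 rises), coda /pk/ (2C) ok; σ2 onset /kl/ (1→4 rises), coda /pm/ (2C) ok → permitted
/kwapp.teng/ — σ1 onset /kw/ (1→5 rises), coda /pp/ (2C) ok; σ2 onset /t/, coda /ng/ (2C) ok → permitted

/ljem.ljitz/, /dwem/, /fer/, /nrapk.klipm/, /kwapp.teng/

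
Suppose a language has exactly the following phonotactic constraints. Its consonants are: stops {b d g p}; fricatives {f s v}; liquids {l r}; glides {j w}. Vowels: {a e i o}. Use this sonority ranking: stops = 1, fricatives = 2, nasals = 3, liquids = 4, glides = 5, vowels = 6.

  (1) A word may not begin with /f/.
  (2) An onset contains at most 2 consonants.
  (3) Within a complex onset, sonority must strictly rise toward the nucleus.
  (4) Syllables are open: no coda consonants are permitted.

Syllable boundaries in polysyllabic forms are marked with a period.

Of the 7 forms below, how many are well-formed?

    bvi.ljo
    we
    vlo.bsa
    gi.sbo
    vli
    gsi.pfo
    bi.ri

6

bvi.ljo — σ1 onset /bv/ (1→2 rises), coda /∅/ ok; σ2 onset /lj/ (4→5 rises), coda /∅/ ok → well-formed
we — σ1 onset /w/, coda /∅/ ok → well-formed
vlo.bsa — σ1 onset /vl/ (2→4 rises), coda /∅/ ok; σ2 onset /bs/ (1→2 rises), coda /∅/ ok → well-formed
gi.sbo — violates constraint 3: syllable 2 onset /sb/: /s/ (fricative, 2) → /b/ (stop, 1) does not rise → ill-formed
vli — σ1 onset /vl/ (2→4 rises), coda /∅/ ok → well-formed
gsi.pfo — σ1 onset /gs/ (1→2 rises), coda /∅/ ok; σ2 onset /pf/ (1→2 rises), coda /∅/ ok → well-formed
bi.ri — σ1 onset /b/, coda /∅/ ok; σ2 onset /r/, coda /∅/ ok → well-formed
Well-formed: bvi.ljo, we, vlo.bsa, vli, gsi.pfo, bi.ri → 6.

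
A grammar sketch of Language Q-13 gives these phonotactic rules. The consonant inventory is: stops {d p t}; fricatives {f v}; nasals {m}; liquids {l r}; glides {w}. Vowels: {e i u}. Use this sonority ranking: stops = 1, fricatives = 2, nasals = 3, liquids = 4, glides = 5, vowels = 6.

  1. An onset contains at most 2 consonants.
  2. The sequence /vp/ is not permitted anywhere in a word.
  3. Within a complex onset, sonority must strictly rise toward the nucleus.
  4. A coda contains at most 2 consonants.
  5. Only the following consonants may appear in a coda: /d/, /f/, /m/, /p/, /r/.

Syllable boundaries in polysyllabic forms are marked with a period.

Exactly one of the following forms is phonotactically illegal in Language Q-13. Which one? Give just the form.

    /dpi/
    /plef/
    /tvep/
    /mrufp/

/dpi/

/dpi/ — violates constraint 3: syllable 1 onset /dp/: /d/ (stop, 1) → /p/ (stop, 1) does not rise → phonotactically illegal
/plef/ — σ1 onset /pl/ (1→4 rises), coda /f/ ok → phonotactically legal
/tvep/ — σ1 onset /tv/ (1→2 rises), coda /p/ ok → phonotactically legal
/mrufp/ — σ1 onset /mr/ (3→4 rises), coda /fp/ (2C) ok → phonotactically legal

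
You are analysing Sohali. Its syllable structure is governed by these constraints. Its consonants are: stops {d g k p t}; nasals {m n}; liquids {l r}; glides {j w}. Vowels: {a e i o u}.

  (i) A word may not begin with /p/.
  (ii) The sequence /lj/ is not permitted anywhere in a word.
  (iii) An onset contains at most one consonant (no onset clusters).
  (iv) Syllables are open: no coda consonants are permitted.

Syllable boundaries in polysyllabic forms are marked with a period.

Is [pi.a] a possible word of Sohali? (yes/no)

no

[pi.a] — violates constraint (i): word begins with /p/ → phonotactically illegal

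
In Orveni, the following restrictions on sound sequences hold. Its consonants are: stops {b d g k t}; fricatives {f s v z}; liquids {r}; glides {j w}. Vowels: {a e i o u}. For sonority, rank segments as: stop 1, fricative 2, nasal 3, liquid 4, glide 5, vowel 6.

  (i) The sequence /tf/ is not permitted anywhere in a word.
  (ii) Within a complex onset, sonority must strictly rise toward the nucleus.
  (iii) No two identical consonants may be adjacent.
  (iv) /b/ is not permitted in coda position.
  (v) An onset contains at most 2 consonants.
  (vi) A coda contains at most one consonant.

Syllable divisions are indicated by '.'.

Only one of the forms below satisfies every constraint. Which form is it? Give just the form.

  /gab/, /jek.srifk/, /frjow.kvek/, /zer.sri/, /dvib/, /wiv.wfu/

/gab/ — violates constraint (iv): syllable 1 coda contains /b/ → ill-formed
/jek.srifk/ — violates constraint (vi): syllable 2 coda /fk/ has 2 consonants (> 1) → ill-formed
/frjow.kvek/ — violates constraint (v): syllable 1 onset /frj/ has 3 consonants (> 2) → ill-formed
/zer.sri/ — σ1 onset /z/, coda /r/ ok; σ2 onset /sr/ (2→4 rises), coda /∅/ ok → well-formed
/dvib/ — violates constraint (iv): syllable 1 coda contains /b/ → ill-formed
/wiv.wfu/ — violates constraint (ii): syllable 2 onset /wf/: /w/ (glide, 5) → /f/ (fricative, 2) does not rise → ill-formed

/zer.sri/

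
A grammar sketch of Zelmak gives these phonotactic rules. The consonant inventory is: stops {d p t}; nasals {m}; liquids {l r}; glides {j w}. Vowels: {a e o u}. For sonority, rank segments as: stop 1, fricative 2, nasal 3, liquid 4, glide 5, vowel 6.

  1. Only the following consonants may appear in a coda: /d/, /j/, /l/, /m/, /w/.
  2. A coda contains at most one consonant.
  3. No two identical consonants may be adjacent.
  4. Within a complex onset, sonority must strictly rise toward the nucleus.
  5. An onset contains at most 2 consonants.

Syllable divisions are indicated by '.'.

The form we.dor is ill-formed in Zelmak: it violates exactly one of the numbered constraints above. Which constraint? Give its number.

1

we.dor: syllable 2 coda contains /r/, which is not a licensed coda consonant.
This is a violation of constraint 1: "Only the following consonants may appear in a coda: /d/, /j/, /l/, /m/, /w/."
The remaining constraints (2, 3, 4, 5) are satisfied.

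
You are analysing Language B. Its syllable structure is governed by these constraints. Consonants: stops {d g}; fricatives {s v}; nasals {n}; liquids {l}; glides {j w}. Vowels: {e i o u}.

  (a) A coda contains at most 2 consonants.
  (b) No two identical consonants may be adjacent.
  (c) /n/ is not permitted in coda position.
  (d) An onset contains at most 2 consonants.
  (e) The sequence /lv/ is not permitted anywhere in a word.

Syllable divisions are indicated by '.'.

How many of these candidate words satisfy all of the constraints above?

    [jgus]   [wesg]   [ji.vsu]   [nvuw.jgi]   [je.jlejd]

5

[jgus] — σ1 onset /jg/ (2C), coda /s/ ok → licit
[wesg] — σ1 onset /w/, coda /sg/ (2C) ok → licit
[ji.vsu] — σ1 onset /j/, coda /∅/ ok; σ2 onset /vs/ (2C), coda /∅/ ok → licit
[nvuw.jgi] — σ1 onset /nv/ (2C), coda /w/ ok; σ2 onset /jg/ (2C), coda /∅/ ok → licit
[je.jlejd] — σ1 onset /j/, coda /∅/ ok; σ2 onset /jl/ (2C), coda /jd/ (2C) ok → licit
Licit: [jgus], [wesg], [ji.vsu], [nvuw.jgi], [je.jlejd] → 5.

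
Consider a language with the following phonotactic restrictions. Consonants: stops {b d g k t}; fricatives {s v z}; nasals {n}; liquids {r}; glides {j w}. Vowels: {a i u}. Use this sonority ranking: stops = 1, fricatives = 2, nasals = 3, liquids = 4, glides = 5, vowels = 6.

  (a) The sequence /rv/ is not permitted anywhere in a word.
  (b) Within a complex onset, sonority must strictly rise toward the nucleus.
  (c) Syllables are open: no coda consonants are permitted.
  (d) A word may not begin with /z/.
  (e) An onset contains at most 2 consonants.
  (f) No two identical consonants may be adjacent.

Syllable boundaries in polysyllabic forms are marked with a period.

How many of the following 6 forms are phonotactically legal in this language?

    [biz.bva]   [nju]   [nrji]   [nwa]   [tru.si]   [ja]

4

[biz.bva] — violates constraint (c): syllable 1 coda /z/ has 1 consonant (> 0) → phonotactically illegal
[nju] — σ1 onset /nj/ (3→5 rises), coda /∅/ ok → phonotactically legal
[nrji] — violates constraint (e): syllable 1 onset /nrj/ has 3 consonants (> 2) → phonotactically illegal
[nwa] — σ1 onset /nw/ (3→5 rises), coda /∅/ ok → phonotactically legal
[tru.si] — σ1 onset /tr/ (1→4 rises), coda /∅/ ok; σ2 onset /s/, coda /∅/ ok → phonotactically legal
[ja] — σ1 onset /j/, coda /∅/ ok → phonotactically legal
Phonotactically legal: [nju], [nwa], [tru.si], [ja] → 4.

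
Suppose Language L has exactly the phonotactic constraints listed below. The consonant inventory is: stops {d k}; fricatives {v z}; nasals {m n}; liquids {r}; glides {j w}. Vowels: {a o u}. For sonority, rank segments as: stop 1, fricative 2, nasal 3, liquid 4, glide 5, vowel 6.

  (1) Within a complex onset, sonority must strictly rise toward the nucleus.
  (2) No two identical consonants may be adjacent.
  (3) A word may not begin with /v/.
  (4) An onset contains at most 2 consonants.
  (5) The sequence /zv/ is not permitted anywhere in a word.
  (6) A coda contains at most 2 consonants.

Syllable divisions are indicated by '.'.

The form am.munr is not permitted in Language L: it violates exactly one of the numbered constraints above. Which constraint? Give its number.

2

am.munr: adjacent identical consonants /mm/.
This is a violation of constraint 2: "No two identical consonants may be adjacent."
The remaining constraints (1, 3, 4, 5, 6) are satisfied.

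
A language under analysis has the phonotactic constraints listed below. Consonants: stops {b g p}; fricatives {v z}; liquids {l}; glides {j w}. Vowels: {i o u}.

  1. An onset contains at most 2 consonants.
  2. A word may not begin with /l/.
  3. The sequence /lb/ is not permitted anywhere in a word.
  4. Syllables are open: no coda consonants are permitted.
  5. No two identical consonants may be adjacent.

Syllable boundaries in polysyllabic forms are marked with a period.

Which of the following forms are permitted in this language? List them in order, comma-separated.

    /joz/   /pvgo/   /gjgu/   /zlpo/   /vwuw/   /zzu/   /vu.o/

/joz/ — violates constraint 4: syllable 1 coda /z/ has 1 consonant (> 0) → not permitted
/pvgo/ — violates constraint 1: syllable 1 onset /pvg/ has 3 consonants (> 2) → not permitted
/gjgu/ — violates constraint 1: syllable 1 onset /gjg/ has 3 consonants (> 2) → not permitted
/zlpo/ — violates constraint 1: syllable 1 onset /zlp/ has 3 consonants (> 2) → not permitted
/vwuw/ — violates constraint 4: syllable 1 coda /w/ has 1 consonant (> 0) → not permitted
/zzu/ — violates constraint 5: adjacent identical consonants /zz/ → not permitted
/vu.o/ — σ1 onset /v/, coda /∅/ ok; σ2 onset /∅/, coda /∅/ ok → permitted

/vu.o/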